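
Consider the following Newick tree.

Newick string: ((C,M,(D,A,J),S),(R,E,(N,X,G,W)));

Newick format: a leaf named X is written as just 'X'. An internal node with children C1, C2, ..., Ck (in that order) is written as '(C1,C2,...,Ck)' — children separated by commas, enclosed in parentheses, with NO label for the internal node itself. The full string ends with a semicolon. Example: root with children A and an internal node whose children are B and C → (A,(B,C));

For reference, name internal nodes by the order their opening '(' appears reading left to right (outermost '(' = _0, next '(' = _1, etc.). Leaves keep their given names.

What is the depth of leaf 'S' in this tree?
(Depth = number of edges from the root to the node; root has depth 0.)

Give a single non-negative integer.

Newick: ((C,M,(D,A,J),S),(R,E,(N,X,G,W)));
Naming internals by '(' encounter order: outermost '(' = _0, next = _1, ...
Query node: S
Path from root: _0 -> _1 -> S
Depth of S: 2 (number of edges from root)

Answer: 2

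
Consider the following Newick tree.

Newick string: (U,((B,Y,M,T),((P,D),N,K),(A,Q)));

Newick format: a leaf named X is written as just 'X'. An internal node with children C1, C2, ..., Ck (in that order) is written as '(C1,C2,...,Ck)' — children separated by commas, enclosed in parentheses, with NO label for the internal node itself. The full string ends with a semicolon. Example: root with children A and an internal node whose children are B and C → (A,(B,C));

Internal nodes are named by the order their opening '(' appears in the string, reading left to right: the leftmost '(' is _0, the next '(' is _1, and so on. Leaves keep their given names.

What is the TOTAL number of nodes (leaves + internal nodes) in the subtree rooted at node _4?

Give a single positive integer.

Answer: 3

Derivation:
Newick: (U,((B,Y,M,T),((P,D),N,K),(A,Q)));
Locate _4: it is the '(' at position 15 (the 5th '(' reading left to right).
Query: subtree rooted at _4
_4: subtree_size = 1 + 2
  P: subtree_size = 1 + 0
  D: subtree_size = 1 + 0
Total subtree size of _4: 3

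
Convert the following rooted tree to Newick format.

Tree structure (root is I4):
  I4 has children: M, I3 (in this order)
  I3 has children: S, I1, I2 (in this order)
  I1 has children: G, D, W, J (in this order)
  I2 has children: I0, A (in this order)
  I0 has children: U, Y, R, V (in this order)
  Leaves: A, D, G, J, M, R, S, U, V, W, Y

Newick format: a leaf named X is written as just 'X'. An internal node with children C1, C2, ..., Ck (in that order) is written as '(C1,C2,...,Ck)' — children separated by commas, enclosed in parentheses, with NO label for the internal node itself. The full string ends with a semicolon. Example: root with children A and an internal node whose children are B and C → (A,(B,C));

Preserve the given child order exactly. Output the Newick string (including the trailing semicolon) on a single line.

Answer: (M,(S,(G,D,W,J),((U,Y,R,V),A)));

Derivation:
internal I4 with children ['M', 'I3']
  leaf 'M' → 'M'
  internal I3 with children ['S', 'I1', 'I2']
    leaf 'S' → 'S'
    internal I1 with children ['G', 'D', 'W', 'J']
      leaf 'G' → 'G'
      leaf 'D' → 'D'
      leaf 'W' → 'W'
      leaf 'J' → 'J'
    → '(G,D,W,J)'
    internal I2 with children ['I0', 'A']
      internal I0 with children ['U', 'Y', 'R', 'V']
        leaf 'U' → 'U'
        leaf 'Y' → 'Y'
        leaf 'R' → 'R'
        leaf 'V' → 'V'
      → '(U,Y,R,V)'
      leaf 'A' → 'A'
    → '((U,Y,R,V),A)'
  → '(S,(G,D,W,J),((U,Y,R,V),A))'
→ '(M,(S,(G,D,W,J),((U,Y,R,V),A)))'
Final: (M,(S,(G,D,W,J),((U,Y,R,V),A)));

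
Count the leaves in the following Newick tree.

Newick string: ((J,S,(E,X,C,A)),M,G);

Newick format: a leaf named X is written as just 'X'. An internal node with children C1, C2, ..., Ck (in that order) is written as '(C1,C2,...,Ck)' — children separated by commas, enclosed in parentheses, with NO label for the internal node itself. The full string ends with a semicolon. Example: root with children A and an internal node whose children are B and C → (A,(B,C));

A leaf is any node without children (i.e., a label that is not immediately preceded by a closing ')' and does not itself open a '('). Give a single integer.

Newick: ((J,S,(E,X,C,A)),M,G);
Scan left-to-right; a leaf is any maximal label run not followed by '(':
  pos 2: leaf 'J' → count = 1
  pos 4: leaf 'S' → count = 2
  pos 7: leaf 'E' → count = 3
  pos 9: leaf 'X' → count = 4
  pos 11: leaf 'C' → count = 5
  pos 13: leaf 'A' → count = 6
  pos 17: leaf 'M' → count = 7
  pos 19: leaf 'G' → count = 8
Total leaves: 8

Answer: 8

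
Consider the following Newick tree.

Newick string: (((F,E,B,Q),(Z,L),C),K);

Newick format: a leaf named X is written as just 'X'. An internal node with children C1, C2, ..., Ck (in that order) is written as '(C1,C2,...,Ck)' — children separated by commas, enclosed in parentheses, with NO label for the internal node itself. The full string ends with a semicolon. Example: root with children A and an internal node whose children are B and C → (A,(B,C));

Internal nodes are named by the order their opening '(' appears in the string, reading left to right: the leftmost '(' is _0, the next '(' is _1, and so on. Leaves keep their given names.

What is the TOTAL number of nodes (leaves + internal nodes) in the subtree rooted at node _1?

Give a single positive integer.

Newick: (((F,E,B,Q),(Z,L),C),K);
Locate _1: it is the '(' at position 1 (the 2nd '(' reading left to right).
Query: subtree rooted at _1
_1: subtree_size = 1 + 9
  _2: subtree_size = 1 + 4
    F: subtree_size = 1 + 0
    E: subtree_size = 1 + 0
    B: subtree_size = 1 + 0
    Q: subtree_size = 1 + 0
  _3: subtree_size = 1 + 2
    Z: subtree_size = 1 + 0
    L: subtree_size = 1 + 0
  C: subtree_size = 1 + 0
Total subtree size of _1: 10

Answer: 10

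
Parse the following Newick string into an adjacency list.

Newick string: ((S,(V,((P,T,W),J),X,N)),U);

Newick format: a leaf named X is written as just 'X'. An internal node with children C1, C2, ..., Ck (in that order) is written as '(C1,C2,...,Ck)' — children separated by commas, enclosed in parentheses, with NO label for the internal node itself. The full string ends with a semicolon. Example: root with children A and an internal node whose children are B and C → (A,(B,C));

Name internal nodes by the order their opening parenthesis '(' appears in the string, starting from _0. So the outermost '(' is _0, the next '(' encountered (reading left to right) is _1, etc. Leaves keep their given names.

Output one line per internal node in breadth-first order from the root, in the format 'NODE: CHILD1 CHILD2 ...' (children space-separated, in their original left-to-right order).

Answer: _0: _1 U
_1: S _2
_2: V _3 X N
_3: _4 J
_4: P T W

Derivation:
Input: ((S,(V,((P,T,W),J),X,N)),U);
Scanning left-to-right, naming '(' by encounter order:
  pos 0: '(' -> open internal node _0 (depth 1)
  pos 1: '(' -> open internal node _1 (depth 2)
  pos 4: '(' -> open internal node _2 (depth 3)
  pos 7: '(' -> open internal node _3 (depth 4)
  pos 8: '(' -> open internal node _4 (depth 5)
  pos 14: ')' -> close internal node _4 (now at depth 4)
  pos 17: ')' -> close internal node _3 (now at depth 3)
  pos 22: ')' -> close internal node _2 (now at depth 2)
  pos 23: ')' -> close internal node _1 (now at depth 1)
  pos 26: ')' -> close internal node _0 (now at depth 0)
Total internal nodes: 5
BFS adjacency from root:
  _0: _1 U
  _1: S _2
  _2: V _3 X N
  _3: _4 J
  _4: P T W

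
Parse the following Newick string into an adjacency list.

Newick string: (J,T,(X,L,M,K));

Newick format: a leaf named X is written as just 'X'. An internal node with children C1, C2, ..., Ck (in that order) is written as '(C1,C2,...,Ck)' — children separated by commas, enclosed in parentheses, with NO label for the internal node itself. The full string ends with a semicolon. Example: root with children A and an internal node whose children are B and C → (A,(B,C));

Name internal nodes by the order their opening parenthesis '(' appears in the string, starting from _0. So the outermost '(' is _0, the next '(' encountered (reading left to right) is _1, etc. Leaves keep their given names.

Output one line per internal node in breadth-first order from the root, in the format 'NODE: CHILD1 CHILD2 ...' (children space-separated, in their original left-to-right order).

Input: (J,T,(X,L,M,K));
Scanning left-to-right, naming '(' by encounter order:
  pos 0: '(' -> open internal node _0 (depth 1)
  pos 5: '(' -> open internal node _1 (depth 2)
  pos 13: ')' -> close internal node _1 (now at depth 1)
  pos 14: ')' -> close internal node _0 (now at depth 0)
Total internal nodes: 2
BFS adjacency from root:
  _0: J T _1
  _1: X L M K

Answer: _0: J T _1
_1: X L M K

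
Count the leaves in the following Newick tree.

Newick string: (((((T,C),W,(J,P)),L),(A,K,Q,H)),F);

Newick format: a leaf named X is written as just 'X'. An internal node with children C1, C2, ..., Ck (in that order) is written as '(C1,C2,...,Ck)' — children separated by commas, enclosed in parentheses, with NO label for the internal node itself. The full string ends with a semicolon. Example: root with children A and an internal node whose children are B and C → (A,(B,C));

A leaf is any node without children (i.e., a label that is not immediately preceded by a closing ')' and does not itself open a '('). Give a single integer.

Newick: (((((T,C),W,(J,P)),L),(A,K,Q,H)),F);
Scan left-to-right; a leaf is any maximal label run not followed by '(':
  pos 5: leaf 'T' → count = 1
  pos 7: leaf 'C' → count = 2
  pos 10: leaf 'W' → count = 3
  pos 13: leaf 'J' → count = 4
  pos 15: leaf 'P' → count = 5
  pos 19: leaf 'L' → count = 6
  pos 23: leaf 'A' → count = 7
  pos 25: leaf 'K' → count = 8
  pos 27: leaf 'Q' → count = 9
  pos 29: leaf 'H' → count = 10
  pos 33: leaf 'F' → count = 11
Total leaves: 11

Answer: 11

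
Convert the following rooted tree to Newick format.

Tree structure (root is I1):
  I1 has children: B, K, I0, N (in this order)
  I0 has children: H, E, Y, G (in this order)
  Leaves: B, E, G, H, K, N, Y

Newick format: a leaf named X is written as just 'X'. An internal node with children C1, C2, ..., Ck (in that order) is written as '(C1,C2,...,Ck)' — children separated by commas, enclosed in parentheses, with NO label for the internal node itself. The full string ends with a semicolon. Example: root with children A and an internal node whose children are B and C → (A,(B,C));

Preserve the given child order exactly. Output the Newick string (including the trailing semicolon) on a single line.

internal I1 with children ['B', 'K', 'I0', 'N']
  leaf 'B' → 'B'
  leaf 'K' → 'K'
  internal I0 with children ['H', 'E', 'Y', 'G']
    leaf 'H' → 'H'
    leaf 'E' → 'E'
    leaf 'Y' → 'Y'
    leaf 'G' → 'G'
  → '(H,E,Y,G)'
  leaf 'N' → 'N'
→ '(B,K,(H,E,Y,G),N)'
Final: (B,K,(H,E,Y,G),N);

Answer: (B,K,(H,E,Y,G),N);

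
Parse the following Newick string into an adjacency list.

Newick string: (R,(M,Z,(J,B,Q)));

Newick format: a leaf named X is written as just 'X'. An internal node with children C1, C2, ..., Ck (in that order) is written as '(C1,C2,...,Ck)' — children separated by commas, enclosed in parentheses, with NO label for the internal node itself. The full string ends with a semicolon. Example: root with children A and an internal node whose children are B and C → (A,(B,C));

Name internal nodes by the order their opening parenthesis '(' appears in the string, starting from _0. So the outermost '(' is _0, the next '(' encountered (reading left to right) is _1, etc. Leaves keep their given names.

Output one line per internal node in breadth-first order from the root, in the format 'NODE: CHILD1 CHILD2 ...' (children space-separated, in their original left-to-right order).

Answer: _0: R _1
_1: M Z _2
_2: J B Q

Derivation:
Input: (R,(M,Z,(J,B,Q)));
Scanning left-to-right, naming '(' by encounter order:
  pos 0: '(' -> open internal node _0 (depth 1)
  pos 3: '(' -> open internal node _1 (depth 2)
  pos 8: '(' -> open internal node _2 (depth 3)
  pos 14: ')' -> close internal node _2 (now at depth 2)
  pos 15: ')' -> close internal node _1 (now at depth 1)
  pos 16: ')' -> close internal node _0 (now at depth 0)
Total internal nodes: 3
BFS adjacency from root:
  _0: R _1
  _1: M Z _2
  _2: J B Q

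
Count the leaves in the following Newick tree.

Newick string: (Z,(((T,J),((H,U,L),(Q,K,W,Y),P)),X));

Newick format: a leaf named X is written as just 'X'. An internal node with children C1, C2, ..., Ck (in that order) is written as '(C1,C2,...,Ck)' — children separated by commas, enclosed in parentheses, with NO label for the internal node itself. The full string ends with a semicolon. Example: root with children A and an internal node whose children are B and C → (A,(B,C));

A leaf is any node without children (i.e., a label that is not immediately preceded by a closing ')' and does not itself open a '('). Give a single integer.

Answer: 12

Derivation:
Newick: (Z,(((T,J),((H,U,L),(Q,K,W,Y),P)),X));
Scan left-to-right; a leaf is any maximal label run not followed by '(':
  pos 1: leaf 'Z' → count = 1
  pos 6: leaf 'T' → count = 2
  pos 8: leaf 'J' → count = 3
  pos 13: leaf 'H' → count = 4
  pos 15: leaf 'U' → count = 5
  pos 17: leaf 'L' → count = 6
  pos 21: leaf 'Q' → count = 7
  pos 23: leaf 'K' → count = 8
  pos 25: leaf 'W' → count = 9
  pos 27: leaf 'Y' → count = 10
  pos 30: leaf 'P' → count = 11
  pos 34: leaf 'X' → count = 12
Total leaves: 12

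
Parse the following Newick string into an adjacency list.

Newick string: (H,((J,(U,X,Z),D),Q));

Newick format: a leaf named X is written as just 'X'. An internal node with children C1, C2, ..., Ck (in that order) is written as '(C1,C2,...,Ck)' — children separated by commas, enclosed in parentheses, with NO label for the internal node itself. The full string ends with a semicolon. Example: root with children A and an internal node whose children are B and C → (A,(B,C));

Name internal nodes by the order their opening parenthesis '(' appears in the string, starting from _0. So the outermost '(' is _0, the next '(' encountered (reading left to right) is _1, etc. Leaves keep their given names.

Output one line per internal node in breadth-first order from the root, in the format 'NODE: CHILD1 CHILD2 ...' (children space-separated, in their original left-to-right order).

Answer: _0: H _1
_1: _2 Q
_2: J _3 D
_3: U X Z

Derivation:
Input: (H,((J,(U,X,Z),D),Q));
Scanning left-to-right, naming '(' by encounter order:
  pos 0: '(' -> open internal node _0 (depth 1)
  pos 3: '(' -> open internal node _1 (depth 2)
  pos 4: '(' -> open internal node _2 (depth 3)
  pos 7: '(' -> open internal node _3 (depth 4)
  pos 13: ')' -> close internal node _3 (now at depth 3)
  pos 16: ')' -> close internal node _2 (now at depth 2)
  pos 19: ')' -> close internal node _1 (now at depth 1)
  pos 20: ')' -> close internal node _0 (now at depth 0)
Total internal nodes: 4
BFS adjacency from root:
  _0: H _1
  _1: _2 Q
  _2: J _3 D
  _3: U X Z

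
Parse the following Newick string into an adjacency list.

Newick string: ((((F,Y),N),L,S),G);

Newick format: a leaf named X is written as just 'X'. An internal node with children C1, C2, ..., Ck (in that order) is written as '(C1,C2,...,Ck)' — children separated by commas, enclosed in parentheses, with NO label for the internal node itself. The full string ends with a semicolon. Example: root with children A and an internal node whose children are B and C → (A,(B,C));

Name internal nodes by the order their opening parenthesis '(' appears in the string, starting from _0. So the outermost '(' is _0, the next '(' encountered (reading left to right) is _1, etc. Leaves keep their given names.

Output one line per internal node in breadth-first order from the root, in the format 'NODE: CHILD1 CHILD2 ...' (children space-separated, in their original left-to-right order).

Answer: _0: _1 G
_1: _2 L S
_2: _3 N
_3: F Y

Derivation:
Input: ((((F,Y),N),L,S),G);
Scanning left-to-right, naming '(' by encounter order:
  pos 0: '(' -> open internal node _0 (depth 1)
  pos 1: '(' -> open internal node _1 (depth 2)
  pos 2: '(' -> open internal node _2 (depth 3)
  pos 3: '(' -> open internal node _3 (depth 4)
  pos 7: ')' -> close internal node _3 (now at depth 3)
  pos 10: ')' -> close internal node _2 (now at depth 2)
  pos 15: ')' -> close internal node _1 (now at depth 1)
  pos 18: ')' -> close internal node _0 (now at depth 0)
Total internal nodes: 4
BFS adjacency from root:
  _0: _1 G
  _1: _2 L S
  _2: _3 N
  _3: F Y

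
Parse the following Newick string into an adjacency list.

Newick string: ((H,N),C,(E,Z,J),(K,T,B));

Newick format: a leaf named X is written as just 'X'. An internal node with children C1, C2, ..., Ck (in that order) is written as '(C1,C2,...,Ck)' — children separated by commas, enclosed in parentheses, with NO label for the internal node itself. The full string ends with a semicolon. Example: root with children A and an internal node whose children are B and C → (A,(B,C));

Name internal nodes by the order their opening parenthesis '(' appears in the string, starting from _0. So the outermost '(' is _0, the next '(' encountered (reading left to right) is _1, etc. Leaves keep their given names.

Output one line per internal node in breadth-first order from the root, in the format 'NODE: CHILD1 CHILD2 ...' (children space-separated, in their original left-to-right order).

Answer: _0: _1 C _2 _3
_1: H N
_2: E Z J
_3: K T B

Derivation:
Input: ((H,N),C,(E,Z,J),(K,T,B));
Scanning left-to-right, naming '(' by encounter order:
  pos 0: '(' -> open internal node _0 (depth 1)
  pos 1: '(' -> open internal node _1 (depth 2)
  pos 5: ')' -> close internal node _1 (now at depth 1)
  pos 9: '(' -> open internal node _2 (depth 2)
  pos 15: ')' -> close internal node _2 (now at depth 1)
  pos 17: '(' -> open internal node _3 (depth 2)
  pos 23: ')' -> close internal node _3 (now at depth 1)
  pos 24: ')' -> close internal node _0 (now at depth 0)
Total internal nodes: 4
BFS adjacency from root:
  _0: _1 C _2 _3
  _1: H N
  _2: E Z J
  _3: K T B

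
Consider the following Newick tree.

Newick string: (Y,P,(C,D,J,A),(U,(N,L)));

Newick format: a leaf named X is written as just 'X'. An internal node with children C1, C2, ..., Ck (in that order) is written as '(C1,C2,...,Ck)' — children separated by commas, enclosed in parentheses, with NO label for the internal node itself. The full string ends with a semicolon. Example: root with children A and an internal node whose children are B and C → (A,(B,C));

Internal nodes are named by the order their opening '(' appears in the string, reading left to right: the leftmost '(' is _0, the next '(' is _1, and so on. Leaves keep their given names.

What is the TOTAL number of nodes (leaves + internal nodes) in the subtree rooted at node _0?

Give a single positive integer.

Answer: 13

Derivation:
Newick: (Y,P,(C,D,J,A),(U,(N,L)));
Locate _0: it is the '(' at position 0 (the 1st '(' reading left to right).
Query: subtree rooted at _0
_0: subtree_size = 1 + 12
  Y: subtree_size = 1 + 0
  P: subtree_size = 1 + 0
  _1: subtree_size = 1 + 4
    C: subtree_size = 1 + 0
    D: subtree_size = 1 + 0
    J: subtree_size = 1 + 0
    A: subtree_size = 1 + 0
  _2: subtree_size = 1 + 4
    U: subtree_size = 1 + 0
    _3: subtree_size = 1 + 2
      N: subtree_size = 1 + 0
      L: subtree_size = 1 + 0
Total subtree size of _0: 13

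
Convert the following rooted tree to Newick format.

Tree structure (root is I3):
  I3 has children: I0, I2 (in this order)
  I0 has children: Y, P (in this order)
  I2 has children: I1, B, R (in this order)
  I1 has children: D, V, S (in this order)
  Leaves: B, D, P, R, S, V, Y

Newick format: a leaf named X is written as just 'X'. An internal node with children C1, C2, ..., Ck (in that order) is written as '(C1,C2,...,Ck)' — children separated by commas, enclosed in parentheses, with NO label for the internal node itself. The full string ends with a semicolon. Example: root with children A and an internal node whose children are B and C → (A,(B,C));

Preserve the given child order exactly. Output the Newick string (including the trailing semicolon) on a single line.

internal I3 with children ['I0', 'I2']
  internal I0 with children ['Y', 'P']
    leaf 'Y' → 'Y'
    leaf 'P' → 'P'
  → '(Y,P)'
  internal I2 with children ['I1', 'B', 'R']
    internal I1 with children ['D', 'V', 'S']
      leaf 'D' → 'D'
      leaf 'V' → 'V'
      leaf 'S' → 'S'
    → '(D,V,S)'
    leaf 'B' → 'B'
    leaf 'R' → 'R'
  → '((D,V,S),B,R)'
→ '((Y,P),((D,V,S),B,R))'
Final: ((Y,P),((D,V,S),B,R));

Answer: ((Y,P),((D,V,S),B,R));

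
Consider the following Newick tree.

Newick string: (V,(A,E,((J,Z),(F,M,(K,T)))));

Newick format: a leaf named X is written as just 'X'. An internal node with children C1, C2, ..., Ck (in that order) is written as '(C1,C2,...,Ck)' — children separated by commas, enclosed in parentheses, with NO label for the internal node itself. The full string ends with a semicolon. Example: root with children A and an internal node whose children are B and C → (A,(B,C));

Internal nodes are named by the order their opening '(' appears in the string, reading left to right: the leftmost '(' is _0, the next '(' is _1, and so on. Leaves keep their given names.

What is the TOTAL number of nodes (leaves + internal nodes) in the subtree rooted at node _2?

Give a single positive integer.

Answer: 10

Derivation:
Newick: (V,(A,E,((J,Z),(F,M,(K,T)))));
Locate _2: it is the '(' at position 8 (the 3rd '(' reading left to right).
Query: subtree rooted at _2
_2: subtree_size = 1 + 9
  _3: subtree_size = 1 + 2
    J: subtree_size = 1 + 0
    Z: subtree_size = 1 + 0
  _4: subtree_size = 1 + 5
    F: subtree_size = 1 + 0
    M: subtree_size = 1 + 0
    _5: subtree_size = 1 + 2
      K: subtree_size = 1 + 0
      T: subtree_size = 1 + 0
Total subtree size of _2: 10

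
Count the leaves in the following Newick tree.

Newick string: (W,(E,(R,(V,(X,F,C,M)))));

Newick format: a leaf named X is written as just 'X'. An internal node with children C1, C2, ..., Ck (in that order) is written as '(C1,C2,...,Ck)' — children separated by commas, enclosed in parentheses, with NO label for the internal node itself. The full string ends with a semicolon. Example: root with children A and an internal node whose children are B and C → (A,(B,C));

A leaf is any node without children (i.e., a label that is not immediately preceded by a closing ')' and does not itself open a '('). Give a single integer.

Answer: 8

Derivation:
Newick: (W,(E,(R,(V,(X,F,C,M)))));
Scan left-to-right; a leaf is any maximal label run not followed by '(':
  pos 1: leaf 'W' → count = 1
  pos 4: leaf 'E' → count = 2
  pos 7: leaf 'R' → count = 3
  pos 10: leaf 'V' → count = 4
  pos 13: leaf 'X' → count = 5
  pos 15: leaf 'F' → count = 6
  pos 17: leaf 'C' → count = 7
  pos 19: leaf 'M' → count = 8
Total leaves: 8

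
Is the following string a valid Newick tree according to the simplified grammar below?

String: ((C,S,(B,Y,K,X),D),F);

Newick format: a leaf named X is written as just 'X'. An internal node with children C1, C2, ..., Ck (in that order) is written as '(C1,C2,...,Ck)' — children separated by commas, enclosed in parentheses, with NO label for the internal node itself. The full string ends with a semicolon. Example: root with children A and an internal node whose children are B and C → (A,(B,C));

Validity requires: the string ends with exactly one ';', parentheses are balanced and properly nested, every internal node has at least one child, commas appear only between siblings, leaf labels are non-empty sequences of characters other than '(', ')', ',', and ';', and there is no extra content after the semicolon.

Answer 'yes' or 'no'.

Answer: yes

Derivation:
Input: ((C,S,(B,Y,K,X),D),F);
Paren balance: 3 '(' vs 3 ')' OK
Ends with single ';': True
Full parse: OK
Valid: True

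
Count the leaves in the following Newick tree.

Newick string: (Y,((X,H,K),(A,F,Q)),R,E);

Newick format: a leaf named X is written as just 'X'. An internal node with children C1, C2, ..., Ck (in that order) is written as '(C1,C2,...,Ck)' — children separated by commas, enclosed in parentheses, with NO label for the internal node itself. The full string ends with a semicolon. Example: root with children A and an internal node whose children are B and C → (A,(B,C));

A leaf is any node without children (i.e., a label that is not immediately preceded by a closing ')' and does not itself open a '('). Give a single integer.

Answer: 9

Derivation:
Newick: (Y,((X,H,K),(A,F,Q)),R,E);
Scan left-to-right; a leaf is any maximal label run not followed by '(':
  pos 1: leaf 'Y' → count = 1
  pos 5: leaf 'X' → count = 2
  pos 7: leaf 'H' → count = 3
  pos 9: leaf 'K' → count = 4
  pos 13: leaf 'A' → count = 5
  pos 15: leaf 'F' → count = 6
  pos 17: leaf 'Q' → count = 7
  pos 21: leaf 'R' → count = 8
  pos 23: leaf 'E' → count = 9
Total leaves: 9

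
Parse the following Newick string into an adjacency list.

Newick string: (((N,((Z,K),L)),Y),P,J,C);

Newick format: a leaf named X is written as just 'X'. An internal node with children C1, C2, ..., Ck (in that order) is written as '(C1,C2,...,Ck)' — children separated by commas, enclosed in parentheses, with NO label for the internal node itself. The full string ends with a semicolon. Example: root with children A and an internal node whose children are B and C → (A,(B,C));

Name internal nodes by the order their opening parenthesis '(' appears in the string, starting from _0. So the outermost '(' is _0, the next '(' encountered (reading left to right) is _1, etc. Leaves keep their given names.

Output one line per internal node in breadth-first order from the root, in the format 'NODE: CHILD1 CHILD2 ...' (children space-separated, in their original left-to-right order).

Answer: _0: _1 P J C
_1: _2 Y
_2: N _3
_3: _4 L
_4: Z K

Derivation:
Input: (((N,((Z,K),L)),Y),P,J,C);
Scanning left-to-right, naming '(' by encounter order:
  pos 0: '(' -> open internal node _0 (depth 1)
  pos 1: '(' -> open internal node _1 (depth 2)
  pos 2: '(' -> open internal node _2 (depth 3)
  pos 5: '(' -> open internal node _3 (depth 4)
  pos 6: '(' -> open internal node _4 (depth 5)
  pos 10: ')' -> close internal node _4 (now at depth 4)
  pos 13: ')' -> close internal node _3 (now at depth 3)
  pos 14: ')' -> close internal node _2 (now at depth 2)
  pos 17: ')' -> close internal node _1 (now at depth 1)
  pos 24: ')' -> close internal node _0 (now at depth 0)
Total internal nodes: 5
BFS adjacency from root:
  _0: _1 P J C
  _1: _2 Y
  _2: N _3
  _3: _4 L
  _4: Z K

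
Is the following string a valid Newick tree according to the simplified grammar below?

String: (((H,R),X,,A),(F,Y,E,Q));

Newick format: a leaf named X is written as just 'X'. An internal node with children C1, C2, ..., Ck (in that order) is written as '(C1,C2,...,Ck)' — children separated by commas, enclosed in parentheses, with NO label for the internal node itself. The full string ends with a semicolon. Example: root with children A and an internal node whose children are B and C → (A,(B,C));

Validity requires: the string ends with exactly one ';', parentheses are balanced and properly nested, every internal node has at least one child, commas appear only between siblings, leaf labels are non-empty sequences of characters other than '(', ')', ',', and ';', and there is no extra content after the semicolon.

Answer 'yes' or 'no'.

Answer: no

Derivation:
Input: (((H,R),X,,A),(F,Y,E,Q));
Paren balance: 4 '(' vs 4 ')' OK
Ends with single ';': True
Full parse: FAILS (empty leaf label at pos 10)
Valid: False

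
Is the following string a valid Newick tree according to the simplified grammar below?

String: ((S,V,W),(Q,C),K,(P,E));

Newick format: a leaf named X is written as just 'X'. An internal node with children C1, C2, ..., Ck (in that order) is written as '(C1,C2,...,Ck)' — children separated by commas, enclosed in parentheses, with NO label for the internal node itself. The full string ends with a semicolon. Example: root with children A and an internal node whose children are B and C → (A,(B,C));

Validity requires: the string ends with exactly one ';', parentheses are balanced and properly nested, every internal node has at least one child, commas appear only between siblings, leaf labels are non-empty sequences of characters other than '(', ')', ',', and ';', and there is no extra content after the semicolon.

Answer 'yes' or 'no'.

Answer: yes

Derivation:
Input: ((S,V,W),(Q,C),K,(P,E));
Paren balance: 4 '(' vs 4 ')' OK
Ends with single ';': True
Full parse: OK
Valid: True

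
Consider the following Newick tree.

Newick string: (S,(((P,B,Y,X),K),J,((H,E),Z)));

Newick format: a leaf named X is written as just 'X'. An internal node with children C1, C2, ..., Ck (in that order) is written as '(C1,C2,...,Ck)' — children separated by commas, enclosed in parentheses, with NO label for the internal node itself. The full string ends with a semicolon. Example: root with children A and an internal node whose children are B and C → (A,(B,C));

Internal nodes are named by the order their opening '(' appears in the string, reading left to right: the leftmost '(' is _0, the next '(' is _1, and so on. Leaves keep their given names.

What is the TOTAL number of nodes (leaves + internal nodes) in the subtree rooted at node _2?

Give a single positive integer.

Answer: 7

Derivation:
Newick: (S,(((P,B,Y,X),K),J,((H,E),Z)));
Locate _2: it is the '(' at position 4 (the 3rd '(' reading left to right).
Query: subtree rooted at _2
_2: subtree_size = 1 + 6
  _3: subtree_size = 1 + 4
    P: subtree_size = 1 + 0
    B: subtree_size = 1 + 0
    Y: subtree_size = 1 + 0
    X: subtree_size = 1 + 0
  K: subtree_size = 1 + 0
Total subtree size of _2: 7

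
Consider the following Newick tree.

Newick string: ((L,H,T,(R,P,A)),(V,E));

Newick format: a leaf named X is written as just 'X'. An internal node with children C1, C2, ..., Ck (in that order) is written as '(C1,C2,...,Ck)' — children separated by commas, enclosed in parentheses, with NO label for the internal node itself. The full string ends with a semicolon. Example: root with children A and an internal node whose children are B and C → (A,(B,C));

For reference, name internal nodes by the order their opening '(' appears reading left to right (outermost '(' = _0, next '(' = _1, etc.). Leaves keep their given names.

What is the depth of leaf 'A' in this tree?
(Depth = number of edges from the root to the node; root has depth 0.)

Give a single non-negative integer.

Newick: ((L,H,T,(R,P,A)),(V,E));
Naming internals by '(' encounter order: outermost '(' = _0, next = _1, ...
Query node: A
Path from root: _0 -> _1 -> _2 -> A
Depth of A: 3 (number of edges from root)

Answer: 3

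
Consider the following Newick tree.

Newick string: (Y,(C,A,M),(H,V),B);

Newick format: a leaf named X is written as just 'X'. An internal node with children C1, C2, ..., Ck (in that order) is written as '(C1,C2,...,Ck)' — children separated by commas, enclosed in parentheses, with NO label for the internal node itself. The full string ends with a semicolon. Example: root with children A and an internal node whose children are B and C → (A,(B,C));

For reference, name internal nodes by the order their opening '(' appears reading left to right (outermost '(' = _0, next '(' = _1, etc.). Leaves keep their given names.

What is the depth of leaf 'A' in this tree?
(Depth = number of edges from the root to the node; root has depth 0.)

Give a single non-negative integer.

Answer: 2

Derivation:
Newick: (Y,(C,A,M),(H,V),B);
Naming internals by '(' encounter order: outermost '(' = _0, next = _1, ...
Query node: A
Path from root: _0 -> _1 -> A
Depth of A: 2 (number of edges from root)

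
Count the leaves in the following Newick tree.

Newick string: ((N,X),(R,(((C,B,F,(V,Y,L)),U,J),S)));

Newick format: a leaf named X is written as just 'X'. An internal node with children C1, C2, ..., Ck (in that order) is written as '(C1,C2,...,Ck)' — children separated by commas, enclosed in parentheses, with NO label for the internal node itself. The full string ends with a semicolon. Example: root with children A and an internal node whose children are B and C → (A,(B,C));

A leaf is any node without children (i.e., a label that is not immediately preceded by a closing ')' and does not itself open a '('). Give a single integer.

Newick: ((N,X),(R,(((C,B,F,(V,Y,L)),U,J),S)));
Scan left-to-right; a leaf is any maximal label run not followed by '(':
  pos 2: leaf 'N' → count = 1
  pos 4: leaf 'X' → count = 2
  pos 8: leaf 'R' → count = 3
  pos 13: leaf 'C' → count = 4
  pos 15: leaf 'B' → count = 5
  pos 17: leaf 'F' → count = 6
  pos 20: leaf 'V' → count = 7
  pos 22: leaf 'Y' → count = 8
  pos 24: leaf 'L' → count = 9
  pos 28: leaf 'U' → count = 10
  pos 30: leaf 'J' → count = 11
  pos 33: leaf 'S' → count = 12
Total leaves: 12

Answer: 12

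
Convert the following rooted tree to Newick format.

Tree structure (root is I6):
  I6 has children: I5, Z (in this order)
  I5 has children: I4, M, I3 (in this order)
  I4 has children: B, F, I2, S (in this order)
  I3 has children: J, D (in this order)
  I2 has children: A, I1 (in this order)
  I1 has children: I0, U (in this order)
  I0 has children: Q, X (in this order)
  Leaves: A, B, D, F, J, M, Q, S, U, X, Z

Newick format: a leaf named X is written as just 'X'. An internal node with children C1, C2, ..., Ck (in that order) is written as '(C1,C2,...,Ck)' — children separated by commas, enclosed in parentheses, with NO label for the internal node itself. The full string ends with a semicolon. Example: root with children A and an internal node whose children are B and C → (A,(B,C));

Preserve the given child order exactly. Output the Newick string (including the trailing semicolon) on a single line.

Answer: (((B,F,(A,((Q,X),U)),S),M,(J,D)),Z);

Derivation:
internal I6 with children ['I5', 'Z']
  internal I5 with children ['I4', 'M', 'I3']
    internal I4 with children ['B', 'F', 'I2', 'S']
      leaf 'B' → 'B'
      leaf 'F' → 'F'
      internal I2 with children ['A', 'I1']
        leaf 'A' → 'A'
        internal I1 with children ['I0', 'U']
          internal I0 with children ['Q', 'X']
            leaf 'Q' → 'Q'
            leaf 'X' → 'X'
          → '(Q,X)'
          leaf 'U' → 'U'
        → '((Q,X),U)'
      → '(A,((Q,X),U))'
      leaf 'S' → 'S'
    → '(B,F,(A,((Q,X),U)),S)'
    leaf 'M' → 'M'
    internal I3 with children ['J', 'D']
      leaf 'J' → 'J'
      leaf 'D' → 'D'
    → '(J,D)'
  → '((B,F,(A,((Q,X),U)),S),M,(J,D))'
  leaf 'Z' → 'Z'
→ '(((B,F,(A,((Q,X),U)),S),M,(J,D)),Z)'
Final: (((B,F,(A,((Q,X),U)),S),M,(J,D)),Z);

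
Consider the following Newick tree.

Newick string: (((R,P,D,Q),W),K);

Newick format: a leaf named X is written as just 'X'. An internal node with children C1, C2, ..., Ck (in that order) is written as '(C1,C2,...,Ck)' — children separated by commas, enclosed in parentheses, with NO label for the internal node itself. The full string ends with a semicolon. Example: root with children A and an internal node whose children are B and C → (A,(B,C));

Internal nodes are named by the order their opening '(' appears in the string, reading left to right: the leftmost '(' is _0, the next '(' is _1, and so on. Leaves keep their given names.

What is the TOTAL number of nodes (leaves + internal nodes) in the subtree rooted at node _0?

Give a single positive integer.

Newick: (((R,P,D,Q),W),K);
Locate _0: it is the '(' at position 0 (the 1st '(' reading left to right).
Query: subtree rooted at _0
_0: subtree_size = 1 + 8
  _1: subtree_size = 1 + 6
    _2: subtree_size = 1 + 4
      R: subtree_size = 1 + 0
      P: subtree_size = 1 + 0
      D: subtree_size = 1 + 0
      Q: subtree_size = 1 + 0
    W: subtree_size = 1 + 0
  K: subtree_size = 1 + 0
Total subtree size of _0: 9

Answer: 9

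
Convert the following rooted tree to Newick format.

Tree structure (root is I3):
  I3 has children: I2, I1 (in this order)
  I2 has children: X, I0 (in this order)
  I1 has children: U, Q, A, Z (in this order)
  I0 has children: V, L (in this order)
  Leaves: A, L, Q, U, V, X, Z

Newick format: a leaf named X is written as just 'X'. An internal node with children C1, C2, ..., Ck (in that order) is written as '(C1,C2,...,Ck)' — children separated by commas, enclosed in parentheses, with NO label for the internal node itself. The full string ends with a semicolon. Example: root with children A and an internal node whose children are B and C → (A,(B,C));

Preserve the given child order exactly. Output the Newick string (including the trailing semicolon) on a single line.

internal I3 with children ['I2', 'I1']
  internal I2 with children ['X', 'I0']
    leaf 'X' → 'X'
    internal I0 with children ['V', 'L']
      leaf 'V' → 'V'
      leaf 'L' → 'L'
    → '(V,L)'
  → '(X,(V,L))'
  internal I1 with children ['U', 'Q', 'A', 'Z']
    leaf 'U' → 'U'
    leaf 'Q' → 'Q'
    leaf 'A' → 'A'
    leaf 'Z' → 'Z'
  → '(U,Q,A,Z)'
→ '((X,(V,L)),(U,Q,A,Z))'
Final: ((X,(V,L)),(U,Q,A,Z));

Answer: ((X,(V,L)),(U,Q,A,Z));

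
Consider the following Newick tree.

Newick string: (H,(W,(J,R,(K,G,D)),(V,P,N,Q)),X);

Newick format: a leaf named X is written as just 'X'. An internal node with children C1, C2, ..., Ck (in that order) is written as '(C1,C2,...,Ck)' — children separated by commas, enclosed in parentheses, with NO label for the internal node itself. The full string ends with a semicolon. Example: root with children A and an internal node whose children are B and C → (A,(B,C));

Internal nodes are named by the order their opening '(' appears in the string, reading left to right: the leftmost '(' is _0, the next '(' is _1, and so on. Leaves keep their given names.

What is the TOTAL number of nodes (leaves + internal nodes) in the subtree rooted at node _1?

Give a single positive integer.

Answer: 14

Derivation:
Newick: (H,(W,(J,R,(K,G,D)),(V,P,N,Q)),X);
Locate _1: it is the '(' at position 3 (the 2nd '(' reading left to right).
Query: subtree rooted at _1
_1: subtree_size = 1 + 13
  W: subtree_size = 1 + 0
  _2: subtree_size = 1 + 6
    J: subtree_size = 1 + 0
    R: subtree_size = 1 + 0
    _3: subtree_size = 1 + 3
      K: subtree_size = 1 + 0
      G: subtree_size = 1 + 0
      D: subtree_size = 1 + 0
  _4: subtree_size = 1 + 4
    V: subtree_size = 1 + 0
    P: subtree_size = 1 + 0
    N: subtree_size = 1 + 0
    Q: subtree_size = 1 + 0
Total subtree size of _1: 14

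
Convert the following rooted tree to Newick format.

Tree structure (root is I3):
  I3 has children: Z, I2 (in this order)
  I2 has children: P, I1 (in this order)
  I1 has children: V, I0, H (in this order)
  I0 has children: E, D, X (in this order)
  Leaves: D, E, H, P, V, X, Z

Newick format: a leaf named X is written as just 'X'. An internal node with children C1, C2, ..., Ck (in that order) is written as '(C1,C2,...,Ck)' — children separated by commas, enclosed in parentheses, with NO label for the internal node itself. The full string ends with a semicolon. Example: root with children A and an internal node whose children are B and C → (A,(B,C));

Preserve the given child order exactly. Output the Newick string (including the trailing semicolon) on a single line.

Answer: (Z,(P,(V,(E,D,X),H)));

Derivation:
internal I3 with children ['Z', 'I2']
  leaf 'Z' → 'Z'
  internal I2 with children ['P', 'I1']
    leaf 'P' → 'P'
    internal I1 with children ['V', 'I0', 'H']
      leaf 'V' → 'V'
      internal I0 with children ['E', 'D', 'X']
        leaf 'E' → 'E'
        leaf 'D' → 'D'
        leaf 'X' → 'X'
      → '(E,D,X)'
      leaf 'H' → 'H'
    → '(V,(E,D,X),H)'
  → '(P,(V,(E,D,X),H))'
→ '(Z,(P,(V,(E,D,X),H)))'
Final: (Z,(P,(V,(E,D,X),H)));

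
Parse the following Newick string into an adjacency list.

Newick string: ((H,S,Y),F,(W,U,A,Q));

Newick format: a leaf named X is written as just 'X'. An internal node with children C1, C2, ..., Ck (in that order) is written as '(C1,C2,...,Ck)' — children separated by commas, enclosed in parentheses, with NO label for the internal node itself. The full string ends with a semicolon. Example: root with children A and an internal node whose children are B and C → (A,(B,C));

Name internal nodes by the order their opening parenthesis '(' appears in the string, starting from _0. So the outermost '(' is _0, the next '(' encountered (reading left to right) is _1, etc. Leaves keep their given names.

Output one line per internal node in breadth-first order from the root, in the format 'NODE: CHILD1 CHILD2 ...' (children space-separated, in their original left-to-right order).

Answer: _0: _1 F _2
_1: H S Y
_2: W U A Q

Derivation:
Input: ((H,S,Y),F,(W,U,A,Q));
Scanning left-to-right, naming '(' by encounter order:
  pos 0: '(' -> open internal node _0 (depth 1)
  pos 1: '(' -> open internal node _1 (depth 2)
  pos 7: ')' -> close internal node _1 (now at depth 1)
  pos 11: '(' -> open internal node _2 (depth 2)
  pos 19: ')' -> close internal node _2 (now at depth 1)
  pos 20: ')' -> close internal node _0 (now at depth 0)
Total internal nodes: 3
BFS adjacency from root:
  _0: _1 F _2
  _1: H S Y
  _2: W U A Q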